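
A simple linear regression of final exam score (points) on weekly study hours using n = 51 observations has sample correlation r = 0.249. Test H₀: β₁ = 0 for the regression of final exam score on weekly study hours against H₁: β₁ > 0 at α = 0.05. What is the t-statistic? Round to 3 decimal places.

t = r·√(n − 2)/√(1 − r²) = 0.249·√49/√0.937999 = 1.800.
df = n − 2 = 49.
One-sided p ≈ 0.0390, which is < 0.05, so reject H₀.
There is evidence of a linear association between weekly study hours and final exam score.

t = 1.800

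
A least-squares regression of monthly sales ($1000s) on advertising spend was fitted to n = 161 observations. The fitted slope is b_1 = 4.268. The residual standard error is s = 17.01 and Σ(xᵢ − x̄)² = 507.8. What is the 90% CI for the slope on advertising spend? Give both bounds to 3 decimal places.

(3.019, 5.517)

SE(b_1) = s/√Sₓₓ = 17.01/√507.8 = 0.754845.
df = n − 2 = 159.
t* = t_{0.05, 159} = 1.654494.
Margin = t* × SE = 1.654494 × 0.754845 = 1.24889.
CI: 4.268 ± 1.24889 → (3.019, 5.517).
With 90% confidence, each one-unit increase in advertising spend is associated with a change of between 3.019 and 5.517 $1000s in monthly sales.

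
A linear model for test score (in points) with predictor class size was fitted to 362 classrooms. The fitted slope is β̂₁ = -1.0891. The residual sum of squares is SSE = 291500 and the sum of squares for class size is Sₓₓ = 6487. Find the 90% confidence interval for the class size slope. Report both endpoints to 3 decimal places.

(-1.672, -0.506)

MSE = SSE/(n − 2) = 291500/360 = 809.722.
SE(β̂₁) = √(MSE/Sₓₓ) = √(809.722/6487) = 0.353302.
df = n − 2 = 360.
t* = t_{0.05, 360} = 1.649097.
Margin = t* × SE = 1.649097 × 0.353302 = 0.58263.
CI: -1.0891 ± 0.58263 → (-1.672, -0.506).
With 90% confidence, each one-unit increase in class size is associated with a change of between -1.672 and -0.506 points in test score.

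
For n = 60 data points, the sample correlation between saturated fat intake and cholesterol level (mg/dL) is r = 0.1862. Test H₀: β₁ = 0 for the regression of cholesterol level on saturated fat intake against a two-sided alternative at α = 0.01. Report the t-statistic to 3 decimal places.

t = 1.443

t = r·√(n − 2)/√(1 − r²) = 0.1862·√58/√0.96533 = 1.443.
df = n − 2 = 58.
Two-sided p ≈ 0.1543, which is ≥ 0.01, so fail to reject H₀.
The data do not give significant evidence of a linear association between saturated fat intake and cholesterol level.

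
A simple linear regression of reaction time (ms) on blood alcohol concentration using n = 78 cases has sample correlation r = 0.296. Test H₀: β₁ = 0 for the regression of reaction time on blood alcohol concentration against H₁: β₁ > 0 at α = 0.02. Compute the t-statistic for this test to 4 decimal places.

t = r·√(n − 2)/√(1 − r²) = 0.296·√76/√0.912384 = 2.7015.
df = n − 2 = 76.
One-sided p ≈ 0.0043, which is < 0.02, so reject H₀.
There is evidence of a linear association between blood alcohol concentration and reaction time.

t = 2.7015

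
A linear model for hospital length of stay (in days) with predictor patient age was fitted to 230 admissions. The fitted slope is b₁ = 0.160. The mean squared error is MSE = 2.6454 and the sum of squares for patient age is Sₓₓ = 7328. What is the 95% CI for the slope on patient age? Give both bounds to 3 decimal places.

SE(b₁) = √(MSE/Sₓₓ) = √(2.6454/7328) = 0.019.
df = n − 2 = 228.
t* = t_{0.025, 228} = 1.970423.
Margin = t* × SE = 1.970423 × 0.019 = 0.03744.
CI: 0.160 ± 0.03744 → (0.123, 0.197).
With 95% confidence, each one-unit increase in patient age is associated with a change of between 0.123 and 0.197 days in hospital length of stay.

(0.123, 0.197)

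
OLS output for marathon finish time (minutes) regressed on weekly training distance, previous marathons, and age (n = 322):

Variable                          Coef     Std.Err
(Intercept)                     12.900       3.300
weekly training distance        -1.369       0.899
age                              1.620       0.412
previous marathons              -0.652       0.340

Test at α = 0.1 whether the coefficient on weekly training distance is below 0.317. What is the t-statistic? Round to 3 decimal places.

Read off: b = -1.369, SE = 0.899 for weekly training distance.
H₀: β₁ = 0.317 vs H₁: β₁ < 0.317.
t = (-1.369 − 0.317) / 0.899 = -1.875.
df = n − k − 1 = 322 − 3 − 1 = 318.
One-sided p ≈ 0.0308, which is < 0.1, so reject H₀.
There is evidence that the true slope on weekly training distance is below 0.317 minutes per unit, holding the other predictors fixed.

t = -1.875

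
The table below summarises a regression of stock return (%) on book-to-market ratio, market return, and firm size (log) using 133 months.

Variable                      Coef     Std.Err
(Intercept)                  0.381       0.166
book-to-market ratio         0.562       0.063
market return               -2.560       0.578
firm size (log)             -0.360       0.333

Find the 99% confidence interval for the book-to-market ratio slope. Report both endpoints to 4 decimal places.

(0.3973, 0.7267)

Read off: b = 0.562, SE = 0.063 for book-to-market ratio.
df = n − k − 1 = 133 − 3 − 1 = 129.
t* = t_{0.005, 129} = 2.614479.
Margin = t* × SE = 2.614479 × 0.063 = 0.164712.
CI: 0.562 ± 0.164712 → (0.3973, 0.7267).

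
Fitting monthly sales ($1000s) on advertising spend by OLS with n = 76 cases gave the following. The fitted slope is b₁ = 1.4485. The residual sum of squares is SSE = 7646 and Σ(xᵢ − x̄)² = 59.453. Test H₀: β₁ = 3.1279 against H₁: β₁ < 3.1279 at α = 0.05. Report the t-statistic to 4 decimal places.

MSE = SSE/(n − 2) = 7646/74 = 103.324.
SE(b₁) = √(MSE/Sₓₓ) = √(103.324/59.453) = 1.3183.
t = (1.4485 − 3.1279) / 1.3183 = -1.2739.
df = n − 2 = 74.
One-sided p ≈ 0.1033, which is ≥ 0.05, so fail to reject H₀.
The data do not give significant evidence that the true slope on advertising spend is below 3.1279 $1000s per unit.

t = -1.2739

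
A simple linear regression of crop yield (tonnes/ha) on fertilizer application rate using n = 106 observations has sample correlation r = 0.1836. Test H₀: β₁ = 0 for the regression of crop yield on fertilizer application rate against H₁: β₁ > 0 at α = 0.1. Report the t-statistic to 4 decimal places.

t = r·√(n − 2)/√(1 − r²) = 0.1836·√104/√0.966291 = 1.9047.
df = n − 2 = 104.
One-sided p ≈ 0.0298, which is < 0.1, so reject H₀.
There is evidence of a linear association between fertilizer application rate and crop yield.

t = 1.9047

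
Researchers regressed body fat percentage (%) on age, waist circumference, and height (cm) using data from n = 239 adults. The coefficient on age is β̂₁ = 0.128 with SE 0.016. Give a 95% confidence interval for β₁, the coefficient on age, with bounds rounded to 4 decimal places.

(0.0965, 0.1595)

df = n − k − 1 = 239 − 3 − 1 = 235.
t* = t_{0.025, 235} = 1.97011.
Margin = t* × SE = 1.97011 × 0.016 = 0.031522.
CI: 0.128 ± 0.031522 → (0.0965, 0.1595).
With 95% confidence, each one-unit increase in age is associated with a change of between 0.0965 and 0.1595 % in body fat percentage, holding the other predictors fixed.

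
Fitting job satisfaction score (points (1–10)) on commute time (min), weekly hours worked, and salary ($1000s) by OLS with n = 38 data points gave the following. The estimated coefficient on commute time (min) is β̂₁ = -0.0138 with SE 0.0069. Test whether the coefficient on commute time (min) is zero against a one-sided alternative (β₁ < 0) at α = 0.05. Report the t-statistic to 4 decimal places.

t = -2.0000

H₀: β₁ = 0 vs H₁: β₁ < 0.
t = (β̂₁ − β₁⁰)/SE = -0.0138 / 0.0069 = -2.0000.
df = n − k − 1 = 38 − 3 − 1 = 34.
One-sided p ≈ 0.0268, which is < 0.05, so reject H₀.
There is evidence that the true slope on commute time (min) is negative, holding the other predictors fixed.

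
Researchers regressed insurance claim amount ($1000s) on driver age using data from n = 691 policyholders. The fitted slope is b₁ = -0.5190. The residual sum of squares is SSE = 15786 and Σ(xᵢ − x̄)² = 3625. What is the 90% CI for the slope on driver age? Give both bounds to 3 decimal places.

(-0.650, -0.388)

MSE = SSE/(n − 2) = 15786/689 = 22.9115.
SE(b₁) = √(MSE/Sₓₓ) = √(22.9115/3625) = 0.079501.
df = n − 2 = 689.
t* = t_{0.05, 689} = 1.647068.
Margin = t* × SE = 1.647068 × 0.079501 = 0.13094.
CI: -0.5190 ± 0.13094 → (-0.650, -0.388).
With 90% confidence, each one-unit increase in driver age is associated with a change of between -0.650 and -0.388 $1000s in insurance claim amount.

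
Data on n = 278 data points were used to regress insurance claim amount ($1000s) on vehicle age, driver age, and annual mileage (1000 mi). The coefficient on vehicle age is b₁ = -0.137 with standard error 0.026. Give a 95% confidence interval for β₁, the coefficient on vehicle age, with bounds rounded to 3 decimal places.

(-0.188, -0.086)

df = n − k − 1 = 278 − 3 − 1 = 274.
t* = t_{0.025, 274} = 1.96866.
Margin = t* × SE = 1.96866 × 0.026 = 0.05119.
CI: -0.137 ± 0.05119 → (-0.188, -0.086).
With 95% confidence, each one-unit increase in vehicle age is associated with a change of between -0.188 and -0.086 $1000s in insurance claim amount, holding the other predictors fixed.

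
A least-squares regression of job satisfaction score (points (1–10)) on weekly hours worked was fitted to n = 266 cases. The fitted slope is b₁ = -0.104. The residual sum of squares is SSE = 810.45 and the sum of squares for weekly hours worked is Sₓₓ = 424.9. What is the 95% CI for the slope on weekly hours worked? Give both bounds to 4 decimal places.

MSE = SSE/(n − 2) = 810.45/264 = 3.06989.
SE(b₁) = √(MSE/Sₓₓ) = √(3.06989/424.9) = 0.0849998.
df = n − 2 = 264.
t* = t_{0.025, 264} = 1.96899.
Margin = t* × SE = 1.96899 × 0.0849998 = 0.167364.
CI: -0.104 ± 0.167364 → (-0.2714, 0.0634).
With 95% confidence, each one-unit increase in weekly hours worked is associated with a change of between -0.2714 and 0.0634 points (1–10) in job satisfaction score.

(-0.2714, 0.0634)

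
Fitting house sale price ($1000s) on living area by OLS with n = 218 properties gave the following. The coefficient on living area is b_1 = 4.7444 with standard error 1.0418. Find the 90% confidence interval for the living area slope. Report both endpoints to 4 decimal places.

df = n − 2 = 218 − 2 = 216.
t* = t_{0.05, 216} = 1.651939.
Margin = t* × SE = 1.651939 × 1.0418 = 1.720990.
CI: 4.7444 ± 1.720990 → (3.0234, 6.4654).
With 90% confidence, each one-unit increase in living area is associated with a change of between 3.0234 and 6.4654 $1000s in house sale price.

(3.0234, 6.4654)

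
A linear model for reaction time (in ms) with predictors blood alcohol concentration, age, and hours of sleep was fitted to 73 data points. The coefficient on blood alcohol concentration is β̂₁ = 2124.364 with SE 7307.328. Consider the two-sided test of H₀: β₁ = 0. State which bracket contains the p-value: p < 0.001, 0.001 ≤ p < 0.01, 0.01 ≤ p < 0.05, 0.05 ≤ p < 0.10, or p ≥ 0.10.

t = 2124.364 / 7307.328 = 0.291.
df = n − k − 1 = 73 − 3 − 1 = 69.
Two-sided p = 2·P(T_{69} > |t|) ≈ 0.7721.
So p ≥ 0.10.

p ≥ 0.10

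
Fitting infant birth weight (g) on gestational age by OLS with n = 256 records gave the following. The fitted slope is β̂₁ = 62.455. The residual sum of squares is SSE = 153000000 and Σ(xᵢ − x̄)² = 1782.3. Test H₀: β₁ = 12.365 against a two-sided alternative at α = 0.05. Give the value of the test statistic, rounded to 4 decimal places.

t = 2.7247

MSE = SSE/(n − 2) = 153000000/254 = 602362.
SE(β̂₁) = √(MSE/Sₓₓ) = √(602362/1782.3) = 18.3839.
t = (62.455 − 12.365) / 18.3839 = 2.7247.
df = n − 2 = 254.
Two-sided p ≈ 0.0069, which is < 0.05, so reject H₀.
There is evidence that the true slope on gestational age differs from 12.365 g per unit.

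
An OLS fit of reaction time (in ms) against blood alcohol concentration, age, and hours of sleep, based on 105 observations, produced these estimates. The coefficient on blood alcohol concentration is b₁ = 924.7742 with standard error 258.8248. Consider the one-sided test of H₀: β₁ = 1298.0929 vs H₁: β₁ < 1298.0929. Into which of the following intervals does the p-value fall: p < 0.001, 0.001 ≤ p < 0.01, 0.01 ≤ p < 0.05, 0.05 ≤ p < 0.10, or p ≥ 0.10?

0.05 ≤ p < 0.10

t = (924.7742 − 1298.0929) / 258.8248 = -1.442.
df = n − k − 1 = 105 − 3 − 1 = 101.
One-sided p = P(T_{101} < t) ≈ 0.0761.
So 0.05 ≤ p < 0.10.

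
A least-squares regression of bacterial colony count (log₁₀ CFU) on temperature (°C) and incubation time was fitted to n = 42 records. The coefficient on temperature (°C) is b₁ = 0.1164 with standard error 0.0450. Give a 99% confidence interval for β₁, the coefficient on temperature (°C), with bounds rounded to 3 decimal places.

(-0.005, 0.238)

df = n − k − 1 = 42 − 2 − 1 = 39.
t* = t_{0.005, 39} = 2.707913.
Margin = t* × SE = 2.707913 × 0.0450 = 0.12186.
CI: 0.1164 ± 0.12186 → (-0.005, 0.238).
With 99% confidence, each one-unit increase in temperature (°C) is associated with a change of between -0.005 and 0.238 log₁₀ CFU in bacterial colony count, holding the other predictors fixed.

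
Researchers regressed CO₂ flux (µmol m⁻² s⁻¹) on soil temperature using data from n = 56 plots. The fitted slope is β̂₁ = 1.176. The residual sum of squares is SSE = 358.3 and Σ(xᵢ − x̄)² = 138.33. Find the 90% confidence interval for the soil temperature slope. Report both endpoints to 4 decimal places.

(0.8095, 1.5425)

MSE = SSE/(n − 2) = 358.3/54 = 6.63519.
SE(β̂₁) = √(MSE/Sₓₓ) = √(6.63519/138.33) = 0.219012.
df = n − 2 = 54.
t* = t_{0.05, 54} = 1.673565.
Margin = t* × SE = 1.673565 × 0.219012 = 0.366531.
CI: 1.176 ± 0.366531 → (0.8095, 1.5425).
With 90% confidence, each one-unit increase in soil temperature is associated with a change of between 0.8095 and 1.5425 µmol m⁻² s⁻¹ in CO₂ flux.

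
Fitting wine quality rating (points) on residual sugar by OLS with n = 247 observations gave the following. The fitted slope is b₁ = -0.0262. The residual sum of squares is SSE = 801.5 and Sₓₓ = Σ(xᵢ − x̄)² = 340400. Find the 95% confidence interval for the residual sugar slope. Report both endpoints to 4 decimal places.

MSE = SSE/(n − 2) = 801.5/245 = 3.27143.
SE(b₁) = √(MSE/Sₓₓ) = √(3.27143/340400) = 0.00310009.
df = n − 2 = 245.
t* = t_{0.025, 245} = 1.969694.
Margin = t* × SE = 1.969694 × 0.00310009 = 0.006106.
CI: -0.0262 ± 0.006106 → (-0.0323, -0.0201).
With 95% confidence, each one-unit increase in residual sugar is associated with a change of between -0.0323 and -0.0201 points in wine quality rating.

(-0.0323, -0.0201)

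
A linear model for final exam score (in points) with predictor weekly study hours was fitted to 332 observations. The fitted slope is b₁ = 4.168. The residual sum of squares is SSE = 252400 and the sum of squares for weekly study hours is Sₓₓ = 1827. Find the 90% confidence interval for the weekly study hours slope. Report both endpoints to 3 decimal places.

(3.101, 5.235)

MSE = SSE/(n − 2) = 252400/330 = 764.848.
SE(b₁) = √(MSE/Sₓₓ) = √(764.848/1827) = 0.647021.
df = n − 2 = 330.
t* = t_{0.05, 330} = 1.649484.
Margin = t* × SE = 1.649484 × 0.647021 = 1.06725.
CI: 4.168 ± 1.06725 → (3.101, 5.235).
With 90% confidence, each one-unit increase in weekly study hours is associated with a change of between 3.101 and 5.235 points in final exam score.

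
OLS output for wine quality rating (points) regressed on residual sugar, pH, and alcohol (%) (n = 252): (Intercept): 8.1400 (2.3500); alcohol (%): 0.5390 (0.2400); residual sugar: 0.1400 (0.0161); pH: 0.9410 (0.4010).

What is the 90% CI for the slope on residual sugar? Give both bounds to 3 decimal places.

(0.113, 0.167)

Read off: b = 0.1400, SE = 0.0161 for residual sugar.
df = n − k − 1 = 252 − 3 − 1 = 248.
t* = t_{0.05, 248} = 1.651021.
Margin = t* × SE = 1.651021 × 0.0161 = 0.02658.
CI: 0.1400 ± 0.02658 → (0.113, 0.167).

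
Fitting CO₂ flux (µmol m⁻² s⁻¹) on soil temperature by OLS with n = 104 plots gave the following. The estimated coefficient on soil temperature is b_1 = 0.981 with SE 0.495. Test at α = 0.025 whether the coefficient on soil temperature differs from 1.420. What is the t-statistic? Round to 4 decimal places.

t = -0.8869

H₀: β₁ = 1.420 vs H₁: β₁ ≠ 1.420.
t = (b_1 − β₁⁰)/SE = (0.981 − 1.420) / 0.495 = -0.8869.
df = n − 2 = 104 − 2 = 102.
Two-sided p ≈ 0.3772, which is ≥ 0.025, so fail to reject H₀.
The data are consistent with a true slope of 1.420 µmol m⁻² s⁻¹ per unit of soil temperature.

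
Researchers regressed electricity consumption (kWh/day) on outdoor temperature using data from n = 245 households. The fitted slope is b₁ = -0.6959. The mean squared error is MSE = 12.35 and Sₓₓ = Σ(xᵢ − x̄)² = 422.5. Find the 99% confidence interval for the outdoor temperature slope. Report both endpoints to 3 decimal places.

(-1.140, -0.252)

SE(b₁) = √(MSE/Sₓₓ) = √(12.35/422.5) = 0.17097.
df = n − 2 = 243.
t* = t_{0.005, 243} = 2.596212.
Margin = t* × SE = 2.596212 × 0.17097 = 0.44387.
CI: -0.6959 ± 0.44387 → (-1.140, -0.252).
With 99% confidence, each one-unit increase in outdoor temperature is associated with a change of between -1.140 and -0.252 kWh/day in electricity consumption.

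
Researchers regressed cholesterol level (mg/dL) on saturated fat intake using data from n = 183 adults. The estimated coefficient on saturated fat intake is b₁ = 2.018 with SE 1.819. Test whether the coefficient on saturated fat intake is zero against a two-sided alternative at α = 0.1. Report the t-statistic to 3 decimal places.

H₀: β₁ = 0 vs H₁: β₁ ≠ 0.
t = (b₁ − β₁⁰)/SE = 2.018 / 1.819 = 1.109.
df = n − 2 = 183 − 2 = 181.
Two-sided p ≈ 0.2687, which is ≥ 0.1, so fail to reject H₀.
The data do not give significant evidence of an association between saturated fat intake and cholesterol level.

t = 1.109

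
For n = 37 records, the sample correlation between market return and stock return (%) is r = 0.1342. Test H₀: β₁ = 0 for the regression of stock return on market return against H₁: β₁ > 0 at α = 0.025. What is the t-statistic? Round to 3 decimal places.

t = 0.801

t = r·√(n − 2)/√(1 − r²) = 0.1342·√35/√0.98199 = 0.801.
df = n − 2 = 35.
One-sided p ≈ 0.2142, which is ≥ 0.025, so fail to reject H₀.
The data do not give significant evidence of a linear association between market return and stock return.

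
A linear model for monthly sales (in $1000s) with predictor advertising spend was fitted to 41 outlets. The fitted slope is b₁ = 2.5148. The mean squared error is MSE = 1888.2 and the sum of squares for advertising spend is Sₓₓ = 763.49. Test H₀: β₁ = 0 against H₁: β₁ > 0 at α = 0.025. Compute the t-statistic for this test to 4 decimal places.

SE(b₁) = √(MSE/Sₓₓ) = √(1888.2/763.49) = 1.57261.
t = 2.5148 / 1.57261 = 1.5991.
df = n − 2 = 39.
One-sided p ≈ 0.0589, which is ≥ 0.025, so fail to reject H₀.
The data do not give significant evidence that the true slope on advertising spend is positive.

t = 1.5991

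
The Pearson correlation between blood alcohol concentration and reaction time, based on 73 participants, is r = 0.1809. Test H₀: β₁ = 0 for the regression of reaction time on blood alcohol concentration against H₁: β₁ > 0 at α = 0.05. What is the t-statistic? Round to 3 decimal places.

t = r·√(n − 2)/√(1 − r²) = 0.1809·√71/√0.967275 = 1.550.
df = n − 2 = 71.
One-sided p ≈ 0.0628, which is ≥ 0.05, so fail to reject H₀.
The data do not give significant evidence of a linear association between blood alcohol concentration and reaction time.

t = 1.550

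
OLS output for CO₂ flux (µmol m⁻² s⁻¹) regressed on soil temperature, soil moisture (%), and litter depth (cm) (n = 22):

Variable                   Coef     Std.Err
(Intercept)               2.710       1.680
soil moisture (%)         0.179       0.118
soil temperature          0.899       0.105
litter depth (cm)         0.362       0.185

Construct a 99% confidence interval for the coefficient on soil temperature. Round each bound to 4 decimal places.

Read off: b = 0.899, SE = 0.105 for soil temperature.
df = n − k − 1 = 22 − 3 − 1 = 18.
t* = t_{0.005, 18} = 2.87844.
Margin = t* × SE = 2.87844 × 0.105 = 0.302236.
CI: 0.899 ± 0.302236 → (0.5968, 1.2012).

(0.5968, 1.2012)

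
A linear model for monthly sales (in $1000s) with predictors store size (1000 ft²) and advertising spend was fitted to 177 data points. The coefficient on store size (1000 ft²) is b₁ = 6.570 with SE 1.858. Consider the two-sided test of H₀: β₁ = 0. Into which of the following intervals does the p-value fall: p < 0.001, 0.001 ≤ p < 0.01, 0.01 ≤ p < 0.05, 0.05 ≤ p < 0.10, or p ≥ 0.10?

p < 0.001

t = 6.570 / 1.858 = 3.536.
df = n − k − 1 = 177 − 2 − 1 = 174.
Two-sided p = 2·P(T_{174} > |t|) ≈ 0.0005.
So p < 0.001.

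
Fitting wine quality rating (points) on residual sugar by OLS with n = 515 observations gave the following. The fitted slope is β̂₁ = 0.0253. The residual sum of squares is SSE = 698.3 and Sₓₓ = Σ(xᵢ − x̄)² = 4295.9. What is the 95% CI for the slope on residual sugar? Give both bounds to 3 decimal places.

MSE = SSE/(n − 2) = 698.3/513 = 1.36121.
SE(β̂₁) = √(MSE/Sₓₓ) = √(1.36121/4295.9) = 0.0178006.
df = n − 2 = 513.
t* = t_{0.025, 513} = 1.964599.
Margin = t* × SE = 1.964599 × 0.0178006 = 0.03497.
CI: 0.0253 ± 0.03497 → (-0.010, 0.060).
With 95% confidence, each one-unit increase in residual sugar is associated with a change of between -0.010 and 0.060 points in wine quality rating.

(-0.010, 0.060)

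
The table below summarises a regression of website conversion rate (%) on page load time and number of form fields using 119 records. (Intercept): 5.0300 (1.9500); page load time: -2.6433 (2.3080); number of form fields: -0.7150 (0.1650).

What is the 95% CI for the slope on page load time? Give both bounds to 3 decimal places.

(-7.215, 1.928)

Read off: b = -2.6433, SE = 2.3080 for page load time.
df = n − k − 1 = 119 − 2 − 1 = 116.
t* = t_{0.025, 116} = 1.980626.
Margin = t* × SE = 1.980626 × 2.3080 = 4.57128.
CI: -2.6433 ± 4.57128 → (-7.215, 1.928).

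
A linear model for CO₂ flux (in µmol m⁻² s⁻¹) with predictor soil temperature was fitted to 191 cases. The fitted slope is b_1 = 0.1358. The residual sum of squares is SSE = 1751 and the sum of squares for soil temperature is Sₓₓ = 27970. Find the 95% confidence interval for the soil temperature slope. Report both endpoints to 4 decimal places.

(0.0999, 0.1717)

MSE = SSE/(n − 2) = 1751/189 = 9.26455.
SE(b_1) = √(MSE/Sₓₓ) = √(9.26455/27970) = 0.0181998.
df = n − 2 = 189.
t* = t_{0.025, 189} = 1.972595.
Margin = t* × SE = 1.972595 × 0.0181998 = 0.035901.
CI: 0.1358 ± 0.035901 → (0.0999, 0.1717).
With 95% confidence, each one-unit increase in soil temperature is associated with a change of between 0.0999 and 0.1717 µmol m⁻² s⁻¹ in CO₂ flux.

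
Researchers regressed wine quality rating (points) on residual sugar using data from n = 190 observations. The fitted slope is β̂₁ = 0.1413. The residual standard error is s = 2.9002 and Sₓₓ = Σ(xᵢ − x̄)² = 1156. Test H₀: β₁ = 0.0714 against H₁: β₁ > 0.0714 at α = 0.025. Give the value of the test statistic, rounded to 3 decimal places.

t = 0.819

SE(β̂₁) = s/√Sₓₓ = 2.9002/√1156 = 0.0853.
t = (0.1413 − 0.0714) / 0.0853 = 0.819.
df = n − 2 = 188.
One-sided p ≈ 0.2068, which is ≥ 0.025, so fail to reject H₀.
The data do not give significant evidence that the true slope on residual sugar exceeds 0.0714 points per unit.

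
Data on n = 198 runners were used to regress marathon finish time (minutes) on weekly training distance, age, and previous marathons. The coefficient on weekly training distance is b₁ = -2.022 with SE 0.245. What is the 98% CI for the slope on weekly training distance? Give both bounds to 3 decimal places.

df = n − k − 1 = 198 − 3 − 1 = 194.
t* = t_{0.01, 194} = 2.345723.
Margin = t* × SE = 2.345723 × 0.245 = 0.57470.
CI: -2.022 ± 0.57470 → (-2.597, -1.447).
With 98% confidence, each one-unit increase in weekly training distance is associated with a change of between -2.597 and -1.447 minutes in marathon finish time, holding the other predictors fixed.

(-2.597, -1.447)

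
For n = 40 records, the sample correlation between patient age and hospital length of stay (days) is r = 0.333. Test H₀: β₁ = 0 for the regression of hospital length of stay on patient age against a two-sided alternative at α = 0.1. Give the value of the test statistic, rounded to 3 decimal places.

t = r·√(n − 2)/√(1 − r²) = 0.333·√38/√0.889111 = 2.177.
df = n − 2 = 38.
Two-sided p ≈ 0.0358, which is < 0.1, so reject H₀.
There is evidence of a linear association between patient age and hospital length of stay.

t = 2.177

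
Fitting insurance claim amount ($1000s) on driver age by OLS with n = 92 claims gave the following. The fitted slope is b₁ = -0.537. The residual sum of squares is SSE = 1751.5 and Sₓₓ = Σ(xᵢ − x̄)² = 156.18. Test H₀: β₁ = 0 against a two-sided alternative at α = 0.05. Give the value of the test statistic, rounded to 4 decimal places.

MSE = SSE/(n − 2) = 1751.5/90 = 19.4611.
SE(b₁) = √(MSE/Sₓₓ) = √(19.4611/156.18) = 0.352997.
t = -0.537 / 0.352997 = -1.5213.
df = n − 2 = 90.
Two-sided p ≈ 0.1317, which is ≥ 0.05, so fail to reject H₀.
The data do not give significant evidence of an association between driver age and insurance claim amount.

t = -1.5213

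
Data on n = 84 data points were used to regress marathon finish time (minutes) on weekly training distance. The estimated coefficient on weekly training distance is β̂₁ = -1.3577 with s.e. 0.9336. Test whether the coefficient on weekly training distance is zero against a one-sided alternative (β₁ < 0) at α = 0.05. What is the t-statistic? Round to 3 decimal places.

t = -1.454

H₀: β₁ = 0 vs H₁: β₁ < 0.
t = (β̂₁ − β₁⁰)/SE = -1.3577 / 0.9336 = -1.454.
df = n − 2 = 84 − 2 = 82.
One-sided p ≈ 0.0748, which is ≥ 0.05, so fail to reject H₀.
The data do not give significant evidence that the true slope on weekly training distance is negative.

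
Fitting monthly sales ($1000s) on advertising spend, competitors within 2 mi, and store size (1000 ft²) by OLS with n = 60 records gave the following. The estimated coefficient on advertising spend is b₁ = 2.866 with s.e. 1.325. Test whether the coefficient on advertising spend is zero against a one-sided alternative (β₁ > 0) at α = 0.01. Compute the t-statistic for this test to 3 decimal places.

H₀: β₁ = 0 vs H₁: β₁ > 0.
t = (b₁ − β₁⁰)/SE = 2.866 / 1.325 = 2.163.
df = n − k − 1 = 60 − 3 − 1 = 56.
One-sided p ≈ 0.0174, which is ≥ 0.01, so fail to reject H₀.
The data do not give significant evidence that the true slope on advertising spend is positive, holding the other predictors fixed.

t = 2.163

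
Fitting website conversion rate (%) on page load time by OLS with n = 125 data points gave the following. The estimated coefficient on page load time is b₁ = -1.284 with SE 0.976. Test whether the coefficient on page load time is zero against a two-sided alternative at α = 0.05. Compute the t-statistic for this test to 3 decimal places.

t = -1.316

H₀: β₁ = 0 vs H₁: β₁ ≠ 0.
t = (b₁ − β₁⁰)/SE = -1.284 / 0.976 = -1.316.
df = n − 2 = 125 − 2 = 123.
Two-sided p ≈ 0.1908, which is ≥ 0.05, so fail to reject H₀.
The data do not give significant evidence of an association between page load time and website conversion rate.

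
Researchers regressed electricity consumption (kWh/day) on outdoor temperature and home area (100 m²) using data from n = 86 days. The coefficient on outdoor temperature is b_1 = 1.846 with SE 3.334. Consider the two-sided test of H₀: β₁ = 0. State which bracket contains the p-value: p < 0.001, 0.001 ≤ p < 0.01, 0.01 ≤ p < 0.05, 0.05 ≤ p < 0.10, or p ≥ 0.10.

p ≥ 0.10

t = 1.846 / 3.334 = 0.554.
df = n − k − 1 = 86 − 2 − 1 = 83.
Two-sided p = 2·P(T_{83} > |t|) ≈ 0.5813.
So p ≥ 0.10.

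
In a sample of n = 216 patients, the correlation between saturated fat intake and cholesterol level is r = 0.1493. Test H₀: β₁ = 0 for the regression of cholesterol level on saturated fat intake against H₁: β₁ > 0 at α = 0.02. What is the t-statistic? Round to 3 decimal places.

t = 2.209

t = r·√(n − 2)/√(1 − r²) = 0.1493·√214/√0.97771 = 2.209.
df = n − 2 = 214.
One-sided p ≈ 0.0141, which is < 0.02, so reject H₀.
There is evidence of a linear association between saturated fat intake and cholesterol level.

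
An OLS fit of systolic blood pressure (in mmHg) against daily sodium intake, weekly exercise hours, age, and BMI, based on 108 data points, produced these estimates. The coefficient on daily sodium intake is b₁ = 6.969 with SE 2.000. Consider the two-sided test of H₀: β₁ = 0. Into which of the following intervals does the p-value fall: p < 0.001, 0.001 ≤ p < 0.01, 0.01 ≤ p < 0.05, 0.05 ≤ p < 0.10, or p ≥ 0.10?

p < 0.001

t = 6.969 / 2.000 = 3.485.
df = n − k − 1 = 108 − 4 − 1 = 103.
Two-sided p = 2·P(T_{103} > |t|) ≈ 0.0007.
So p < 0.001.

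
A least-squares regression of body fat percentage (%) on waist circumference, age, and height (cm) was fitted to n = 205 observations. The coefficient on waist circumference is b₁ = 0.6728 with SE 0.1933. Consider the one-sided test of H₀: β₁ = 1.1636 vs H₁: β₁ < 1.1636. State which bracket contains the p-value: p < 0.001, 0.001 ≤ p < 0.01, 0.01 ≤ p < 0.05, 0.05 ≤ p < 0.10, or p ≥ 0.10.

t = (0.6728 − 1.1636) / 0.1933 = -2.539.
df = n − k − 1 = 205 − 3 − 1 = 201.
One-sided p = P(T_{201} < t) ≈ 0.0059.
So 0.001 ≤ p < 0.01.

0.001 ≤ p < 0.01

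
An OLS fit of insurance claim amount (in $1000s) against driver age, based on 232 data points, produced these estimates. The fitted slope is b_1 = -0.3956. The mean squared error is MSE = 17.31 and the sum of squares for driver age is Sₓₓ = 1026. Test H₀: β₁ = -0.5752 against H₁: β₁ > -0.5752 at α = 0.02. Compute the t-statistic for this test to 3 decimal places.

t = 1.383

SE(b_1) = √(MSE/Sₓₓ) = √(17.31/1026) = 0.12989.
t = (-0.3956 − (-0.5752)) / 0.12989 = 1.383.
df = n − 2 = 230.
One-sided p ≈ 0.0840, which is ≥ 0.02, so fail to reject H₀.
The data do not give significant evidence that the true slope on driver age exceeds -0.5752 $1000s per unit.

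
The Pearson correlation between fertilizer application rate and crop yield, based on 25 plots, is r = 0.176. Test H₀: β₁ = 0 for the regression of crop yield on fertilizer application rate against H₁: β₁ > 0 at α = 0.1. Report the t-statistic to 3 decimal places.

t = r·√(n − 2)/√(1 − r²) = 0.176·√23/√0.969024 = 0.857.
df = n − 2 = 23.
One-sided p ≈ 0.2000, which is ≥ 0.1, so fail to reject H₀.
The data do not give significant evidence of a linear association between fertilizer application rate and crop yield.

t = 0.857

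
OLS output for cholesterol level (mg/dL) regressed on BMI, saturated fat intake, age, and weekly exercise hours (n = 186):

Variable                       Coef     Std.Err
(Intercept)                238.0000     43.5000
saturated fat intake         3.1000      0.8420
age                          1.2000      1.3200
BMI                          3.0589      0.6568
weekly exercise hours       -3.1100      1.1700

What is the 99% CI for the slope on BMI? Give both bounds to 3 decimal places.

(1.349, 4.769)

Read off: b = 3.0589, SE = 0.6568 for BMI.
df = n − k − 1 = 186 − 4 − 1 = 181.
t* = t_{0.005, 181} = 2.603264.
Margin = t* × SE = 2.603264 × 0.6568 = 1.70982.
CI: 3.0589 ± 1.70982 → (1.349, 4.769).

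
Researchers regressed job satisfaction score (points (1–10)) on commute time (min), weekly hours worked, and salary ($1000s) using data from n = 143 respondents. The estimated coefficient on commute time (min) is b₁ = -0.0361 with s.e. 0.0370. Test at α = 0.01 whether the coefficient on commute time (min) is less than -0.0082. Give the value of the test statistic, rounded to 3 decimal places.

H₀: β₁ = -0.0082 vs H₁: β₁ < -0.0082.
t = (b₁ − β₁⁰)/SE = (-0.0361 − (-0.0082)) / 0.0370 = -0.754.
df = n − k − 1 = 143 − 3 − 1 = 139.
One-sided p ≈ 0.2260, which is ≥ 0.01, so fail to reject H₀.
The data do not give significant evidence that the true slope on commute time (min) is below -0.0082 points (1–10) per unit, holding the other predictors fixed.

t = -0.754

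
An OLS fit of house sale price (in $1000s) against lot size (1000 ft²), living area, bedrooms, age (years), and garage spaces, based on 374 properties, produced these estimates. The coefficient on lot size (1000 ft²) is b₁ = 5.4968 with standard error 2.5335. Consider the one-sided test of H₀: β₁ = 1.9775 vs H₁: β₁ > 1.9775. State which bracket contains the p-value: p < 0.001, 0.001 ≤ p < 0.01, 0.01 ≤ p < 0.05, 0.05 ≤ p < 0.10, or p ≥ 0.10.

t = (5.4968 − 1.9775) / 2.5335 = 1.389.
df = n − k − 1 = 374 − 5 − 1 = 368.
One-sided p = P(T_{368} > t) ≈ 0.0828.
So 0.05 ≤ p < 0.10.

0.05 ≤ p < 0.10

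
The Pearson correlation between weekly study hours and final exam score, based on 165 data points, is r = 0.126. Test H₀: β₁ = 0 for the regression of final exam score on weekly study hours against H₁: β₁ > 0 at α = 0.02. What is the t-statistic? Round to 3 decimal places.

t = 1.622

t = r·√(n − 2)/√(1 − r²) = 0.126·√163/√0.984124 = 1.622.
df = n − 2 = 163.
One-sided p ≈ 0.0534, which is ≥ 0.02, so fail to reject H₀.
The data do not give significant evidence of a linear association between weekly study hours and final exam score.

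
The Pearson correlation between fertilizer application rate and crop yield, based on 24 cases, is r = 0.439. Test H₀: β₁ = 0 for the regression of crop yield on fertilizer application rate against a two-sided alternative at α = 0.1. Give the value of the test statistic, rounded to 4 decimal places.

t = 2.2917

t = r·√(n − 2)/√(1 − r²) = 0.439·√22/√0.807279 = 2.2917.
df = n − 2 = 22.
Two-sided p ≈ 0.0319, which is < 0.1, so reject H₀.
There is evidence of a linear association between fertilizer application rate and crop yield.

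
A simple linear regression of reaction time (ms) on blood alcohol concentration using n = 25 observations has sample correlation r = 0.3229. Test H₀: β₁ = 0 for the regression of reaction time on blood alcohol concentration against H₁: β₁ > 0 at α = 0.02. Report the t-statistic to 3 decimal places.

t = r·√(n − 2)/√(1 − r²) = 0.3229·√23/√0.895736 = 1.636.
df = n − 2 = 23.
One-sided p ≈ 0.0577, which is ≥ 0.02, so fail to reject H₀.
The data do not give significant evidence of a linear association between blood alcohol concentration and reaction time.

t = 1.636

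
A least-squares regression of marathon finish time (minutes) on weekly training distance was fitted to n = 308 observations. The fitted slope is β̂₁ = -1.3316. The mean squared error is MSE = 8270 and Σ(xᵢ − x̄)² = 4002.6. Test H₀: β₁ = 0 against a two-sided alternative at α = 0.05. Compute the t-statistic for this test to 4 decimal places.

t = -0.9264

SE(β̂₁) = √(MSE/Sₓₓ) = √(8270/4002.6) = 1.43741.
t = -1.3316 / 1.43741 = -0.9264.
df = n − 2 = 306.
Two-sided p ≈ 0.3550, which is ≥ 0.05, so fail to reject H₀.
The data do not give significant evidence of an association between weekly training distance and marathon finish time.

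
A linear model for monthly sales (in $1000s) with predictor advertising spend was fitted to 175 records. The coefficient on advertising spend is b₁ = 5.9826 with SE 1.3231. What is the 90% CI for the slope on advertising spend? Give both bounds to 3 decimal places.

(3.795, 8.171)

df = n − 2 = 175 − 2 = 173.
t* = t_{0.05, 173} = 1.653709.
Margin = t* × SE = 1.653709 × 1.3231 = 2.18802.
CI: 5.9826 ± 2.18802 → (3.795, 8.171).
With 90% confidence, each one-unit increase in advertising spend is associated with a change of between 3.795 and 8.171 $1000s in monthly sales.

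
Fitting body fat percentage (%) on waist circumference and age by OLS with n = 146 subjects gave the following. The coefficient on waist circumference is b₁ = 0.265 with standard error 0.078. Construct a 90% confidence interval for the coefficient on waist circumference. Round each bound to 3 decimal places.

(0.136, 0.394)

df = n − k − 1 = 146 − 2 − 1 = 143.
t* = t_{0.05, 143} = 1.655579.
Margin = t* × SE = 1.655579 × 0.078 = 0.12914.
CI: 0.265 ± 0.12914 → (0.136, 0.394).
With 90% confidence, each one-unit increase in waist circumference is associated with a change of between 0.136 and 0.394 % in body fat percentage, holding the other predictors fixed.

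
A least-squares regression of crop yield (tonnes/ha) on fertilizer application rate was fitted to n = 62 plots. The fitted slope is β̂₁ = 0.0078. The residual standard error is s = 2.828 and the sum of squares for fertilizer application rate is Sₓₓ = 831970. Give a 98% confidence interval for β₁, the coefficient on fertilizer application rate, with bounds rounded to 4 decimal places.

(0.0004, 0.0152)

SE(β̂₁) = s/√Sₓₓ = 2.828/√831970 = 0.00310046.
df = n − 2 = 60.
t* = t_{0.01, 60} = 2.390119.
Margin = t* × SE = 2.390119 × 0.00310046 = 0.007410.
CI: 0.0078 ± 0.007410 → (0.0004, 0.0152).
With 98% confidence, each one-unit increase in fertilizer application rate is associated with a change of between 0.0004 and 0.0152 tonnes/ha in crop yield.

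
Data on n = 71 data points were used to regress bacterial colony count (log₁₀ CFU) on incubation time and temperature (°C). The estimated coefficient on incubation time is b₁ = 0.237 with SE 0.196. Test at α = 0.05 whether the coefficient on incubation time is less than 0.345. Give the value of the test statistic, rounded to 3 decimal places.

t = -0.551

H₀: β₁ = 0.345 vs H₁: β₁ < 0.345.
t = (b₁ − β₁⁰)/SE = (0.237 − 0.345) / 0.196 = -0.551.
df = n − k − 1 = 71 − 2 − 1 = 68.
One-sided p ≈ 0.2917, which is ≥ 0.05, so fail to reject H₀.
The data do not give significant evidence that the true slope on incubation time is below 0.345 log₁₀ CFU per unit, holding the other predictors fixed.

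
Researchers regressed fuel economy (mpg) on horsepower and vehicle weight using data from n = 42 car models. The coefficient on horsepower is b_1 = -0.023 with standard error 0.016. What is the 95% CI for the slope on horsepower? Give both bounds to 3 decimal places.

(-0.055, 0.009)

df = n − k − 1 = 42 − 2 − 1 = 39.
t* = t_{0.025, 39} = 2.022691.
Margin = t* × SE = 2.022691 × 0.016 = 0.03236.
CI: -0.023 ± 0.03236 → (-0.055, 0.009).
With 95% confidence, each one-unit increase in horsepower is associated with a change of between -0.055 and 0.009 mpg in fuel economy, holding the other predictors fixed.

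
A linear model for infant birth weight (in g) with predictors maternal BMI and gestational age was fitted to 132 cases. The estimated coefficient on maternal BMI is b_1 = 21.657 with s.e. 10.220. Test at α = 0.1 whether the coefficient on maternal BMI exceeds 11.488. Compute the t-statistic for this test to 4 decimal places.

H₀: β₁ = 11.488 vs H₁: β₁ > 11.488.
t = (b_1 − β₁⁰)/SE = (21.657 − 11.488) / 10.220 = 0.9950.
df = n − k − 1 = 132 − 2 − 1 = 129.
One-sided p ≈ 0.1608, which is ≥ 0.1, so fail to reject H₀.
The data do not give significant evidence that the true slope on maternal BMI exceeds 11.488 g per unit, holding the other predictors fixed.

t = 0.9950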